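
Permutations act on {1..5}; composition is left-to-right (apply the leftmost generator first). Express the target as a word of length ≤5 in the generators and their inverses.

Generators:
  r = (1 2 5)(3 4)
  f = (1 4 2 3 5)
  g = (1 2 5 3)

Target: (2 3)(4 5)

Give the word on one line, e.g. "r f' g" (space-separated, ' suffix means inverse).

r f r r g

  after r: (1 2 5)(3 4)
  after f: (1 3 2)(4 5)
  after r: (1 4)(3 5)
  after r: (1 3)(2 5 4)
  after g: (2 3)(4 5)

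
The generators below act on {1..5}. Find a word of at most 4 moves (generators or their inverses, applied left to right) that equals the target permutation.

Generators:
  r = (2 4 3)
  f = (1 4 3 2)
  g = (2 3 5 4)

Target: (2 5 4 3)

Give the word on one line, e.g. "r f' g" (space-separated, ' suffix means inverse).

  after r: (2 4 3)
  after g': (2 5 3 4)
  after r': (2 5 4 3)

r g' r'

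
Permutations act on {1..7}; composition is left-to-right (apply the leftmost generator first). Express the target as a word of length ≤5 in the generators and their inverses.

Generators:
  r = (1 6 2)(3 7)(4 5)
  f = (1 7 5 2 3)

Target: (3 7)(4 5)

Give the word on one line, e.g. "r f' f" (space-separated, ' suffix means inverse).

r r r

  after r: (1 6 2)(3 7)(4 5)
  after r: (1 2 6)
  after r: (3 7)(4 5)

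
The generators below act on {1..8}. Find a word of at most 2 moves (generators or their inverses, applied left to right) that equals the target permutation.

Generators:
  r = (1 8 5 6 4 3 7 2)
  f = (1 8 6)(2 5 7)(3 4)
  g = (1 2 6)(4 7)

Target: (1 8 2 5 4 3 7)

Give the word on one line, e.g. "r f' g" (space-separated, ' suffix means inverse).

f g'

  after f: (1 8 6)(2 5 7)(3 4)
  after g': (1 8 2 5 4 3 7)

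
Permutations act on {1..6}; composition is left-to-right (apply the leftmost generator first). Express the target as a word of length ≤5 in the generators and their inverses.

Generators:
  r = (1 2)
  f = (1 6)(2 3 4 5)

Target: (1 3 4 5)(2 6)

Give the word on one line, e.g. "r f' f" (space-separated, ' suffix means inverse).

  after r: (1 2)
  after f: (1 3 4 5 2 6)
  after r': (1 3 4 5)(2 6)

r f r'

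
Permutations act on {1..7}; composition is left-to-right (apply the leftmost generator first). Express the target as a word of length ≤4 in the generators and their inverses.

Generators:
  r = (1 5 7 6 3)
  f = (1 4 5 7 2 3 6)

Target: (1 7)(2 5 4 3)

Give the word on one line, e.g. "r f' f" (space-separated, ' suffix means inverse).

f' r'

  after f': (1 6 3 2 7 5 4)
  after r': (1 7)(2 5 4 3)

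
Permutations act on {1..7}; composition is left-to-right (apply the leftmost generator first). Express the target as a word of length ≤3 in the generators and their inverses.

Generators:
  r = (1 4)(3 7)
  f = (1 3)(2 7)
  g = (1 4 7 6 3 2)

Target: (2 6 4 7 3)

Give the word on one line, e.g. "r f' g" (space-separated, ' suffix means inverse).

  after g': (1 2 3 6 7 4)
  after g': (1 3 7)(2 6 4)
  after f: (2 6 4 7 3)

g' g' f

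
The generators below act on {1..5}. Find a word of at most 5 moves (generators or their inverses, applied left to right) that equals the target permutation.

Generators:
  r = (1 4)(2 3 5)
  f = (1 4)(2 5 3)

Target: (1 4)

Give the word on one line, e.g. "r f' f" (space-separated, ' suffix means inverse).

  after f: (1 4)(2 5 3)
  after r': (2 3 5)
  after f: (1 4)

f r' f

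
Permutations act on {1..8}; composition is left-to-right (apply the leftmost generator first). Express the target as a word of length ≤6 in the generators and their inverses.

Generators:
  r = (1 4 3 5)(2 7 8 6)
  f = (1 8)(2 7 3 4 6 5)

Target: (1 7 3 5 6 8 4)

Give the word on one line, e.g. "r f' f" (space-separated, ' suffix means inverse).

r r r f f

  after r: (1 4 3 5)(2 7 8 6)
  after r: (1 3)(2 8)(4 5)(6 7)
  after r: (1 5 3 4)(2 6 8 7)
  after f: (1 2 5 4 8 3 6)
  after f: (1 7 3 5 6 8 4)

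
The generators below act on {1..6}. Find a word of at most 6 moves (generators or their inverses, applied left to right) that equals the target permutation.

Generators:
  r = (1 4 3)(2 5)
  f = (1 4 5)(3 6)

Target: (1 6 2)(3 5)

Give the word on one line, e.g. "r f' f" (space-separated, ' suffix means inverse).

  after r: (1 4 3)(2 5)
  after f': (2 4 6 3 5)
  after r': (1 3 2)(4 6)
  after f: (1 6 5)(2 4 3)
  after r': (1 6 2)(3 5)

r f' r' f r'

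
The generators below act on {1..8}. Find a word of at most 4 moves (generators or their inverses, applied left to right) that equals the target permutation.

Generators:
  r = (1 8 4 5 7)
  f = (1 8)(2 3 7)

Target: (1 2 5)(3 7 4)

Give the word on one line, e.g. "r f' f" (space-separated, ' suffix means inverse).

  after r': (1 7 5 4 8)
  after f': (1 3 2 7 5 4)
  after r': (1 3 2 5 8)(4 7)
  after f': (1 2 5)(3 7 4)

r' f' r' f'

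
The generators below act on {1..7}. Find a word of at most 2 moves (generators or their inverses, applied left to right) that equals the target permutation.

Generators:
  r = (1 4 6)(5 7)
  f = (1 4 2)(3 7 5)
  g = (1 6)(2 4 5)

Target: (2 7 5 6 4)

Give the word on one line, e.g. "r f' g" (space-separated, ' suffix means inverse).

  after g': (1 6)(2 5 4)
  after r: (2 7 5 6 4)

g' r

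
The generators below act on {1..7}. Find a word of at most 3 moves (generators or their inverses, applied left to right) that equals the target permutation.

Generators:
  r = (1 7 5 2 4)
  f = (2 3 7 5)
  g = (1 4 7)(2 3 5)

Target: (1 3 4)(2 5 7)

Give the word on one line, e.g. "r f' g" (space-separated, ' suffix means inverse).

f' r f'

  after f': (2 5 7 3)
  after r: (1 7 3 4)
  after f': (1 3 4)(2 5 7)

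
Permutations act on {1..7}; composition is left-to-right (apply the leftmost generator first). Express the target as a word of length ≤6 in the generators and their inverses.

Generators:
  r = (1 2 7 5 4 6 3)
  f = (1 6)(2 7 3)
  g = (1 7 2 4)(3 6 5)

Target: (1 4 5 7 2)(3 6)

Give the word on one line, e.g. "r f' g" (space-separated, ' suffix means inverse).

  after f': (1 6)(2 3 7)
  after f': (2 7 3)
  after f': (1 6)
  after r': (1 4 5 7 2)(3 6)

f' f' f' r'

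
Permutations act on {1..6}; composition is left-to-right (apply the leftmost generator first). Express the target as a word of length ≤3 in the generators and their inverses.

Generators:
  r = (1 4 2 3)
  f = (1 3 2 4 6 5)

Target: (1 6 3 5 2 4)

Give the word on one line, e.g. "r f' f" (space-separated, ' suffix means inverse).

f' f' r

  after f': (1 5 6 4 2 3)
  after f': (1 6 2)(3 5 4)
  after r: (1 6 3 5 2 4)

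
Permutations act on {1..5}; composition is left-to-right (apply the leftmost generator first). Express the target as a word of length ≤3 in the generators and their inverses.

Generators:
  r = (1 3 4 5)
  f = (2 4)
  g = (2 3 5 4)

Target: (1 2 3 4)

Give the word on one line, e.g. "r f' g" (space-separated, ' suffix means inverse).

  after r': (1 5 4 3)
  after r': (1 4)(3 5)
  after g: (1 2 3 4)

r' r' g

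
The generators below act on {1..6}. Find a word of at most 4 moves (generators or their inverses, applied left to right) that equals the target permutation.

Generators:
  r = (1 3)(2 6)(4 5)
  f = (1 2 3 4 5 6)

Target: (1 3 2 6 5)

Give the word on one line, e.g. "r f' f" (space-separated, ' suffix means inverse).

f r' f r

  after f: (1 2 3 4 5 6)
  after r': (1 6 3 5 2)
  after f: (3 6 4 5)
  after r: (1 3 2 6 5)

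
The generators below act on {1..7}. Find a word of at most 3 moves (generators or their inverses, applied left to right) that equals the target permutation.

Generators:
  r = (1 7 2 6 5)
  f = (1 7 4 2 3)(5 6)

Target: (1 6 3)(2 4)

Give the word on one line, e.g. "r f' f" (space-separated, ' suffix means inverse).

r' f

  after r': (1 5 6 2 7)
  after f: (1 6 3)(2 4)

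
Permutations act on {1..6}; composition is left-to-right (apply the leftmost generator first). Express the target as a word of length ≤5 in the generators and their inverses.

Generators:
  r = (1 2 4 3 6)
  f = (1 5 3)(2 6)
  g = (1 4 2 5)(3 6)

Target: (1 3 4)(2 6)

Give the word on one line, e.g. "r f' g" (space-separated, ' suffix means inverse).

  after g: (1 4 2 5)(3 6)
  after f: (1 4 6)(2 3)
  after r: (1 3 4)(2 6)

g f r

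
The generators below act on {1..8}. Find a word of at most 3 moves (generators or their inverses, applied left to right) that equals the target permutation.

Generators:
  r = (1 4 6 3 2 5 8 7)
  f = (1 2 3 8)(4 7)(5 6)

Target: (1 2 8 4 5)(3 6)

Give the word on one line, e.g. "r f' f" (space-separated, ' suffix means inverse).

f' r' r'

  after f': (1 8 3 2)(4 7)(5 6)
  after r': (1 5 4 8 6 2 7)
  after r': (1 2 8 4 5)(3 6)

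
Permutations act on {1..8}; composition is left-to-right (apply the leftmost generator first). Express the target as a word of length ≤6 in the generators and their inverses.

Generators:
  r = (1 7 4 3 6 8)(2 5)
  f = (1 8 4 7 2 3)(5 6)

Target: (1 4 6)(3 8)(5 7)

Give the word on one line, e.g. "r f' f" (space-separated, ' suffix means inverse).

  after r': (1 8 6 3 4 7)(2 5)
  after f': (2 6)(3 8 5 7)
  after f': (1 3)(2 5 4 8 6 7)
  after r': (1 4 6)(3 8)(5 7)

r' f' f' r'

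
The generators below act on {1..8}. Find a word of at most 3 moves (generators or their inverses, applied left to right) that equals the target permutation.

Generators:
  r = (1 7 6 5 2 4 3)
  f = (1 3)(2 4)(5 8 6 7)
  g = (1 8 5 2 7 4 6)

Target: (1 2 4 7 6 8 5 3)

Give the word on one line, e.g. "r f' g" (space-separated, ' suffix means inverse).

  after r: (1 7 6 5 2 4 3)
  after f: (1 5 4)(6 8)
  after r: (1 2 4 7 6 8 5 3)

r f r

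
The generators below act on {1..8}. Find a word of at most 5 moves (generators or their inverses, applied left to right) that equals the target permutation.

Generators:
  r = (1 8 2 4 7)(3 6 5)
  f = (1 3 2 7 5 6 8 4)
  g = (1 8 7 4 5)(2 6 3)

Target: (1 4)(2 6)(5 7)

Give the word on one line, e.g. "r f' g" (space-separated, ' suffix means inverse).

  after f: (1 3 2 7 5 6 8 4)
  after r': (1 5 3 8 2 4 7 6)
  after r': (1 6 7 3)
  after g': (1 2 3 5 4 7 6 8)
  after r: (1 4)(2 6)(5 7)

f r' r' g' r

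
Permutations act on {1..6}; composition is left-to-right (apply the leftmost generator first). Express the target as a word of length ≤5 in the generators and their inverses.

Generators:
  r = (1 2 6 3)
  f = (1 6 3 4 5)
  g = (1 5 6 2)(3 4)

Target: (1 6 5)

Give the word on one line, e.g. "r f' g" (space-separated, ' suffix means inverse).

  after r': (1 3 6 2)
  after g: (1 4 3 2 5 6)
  after g: (1 3)(2 6 5)
  after r': (1 6 5)

r' g g r'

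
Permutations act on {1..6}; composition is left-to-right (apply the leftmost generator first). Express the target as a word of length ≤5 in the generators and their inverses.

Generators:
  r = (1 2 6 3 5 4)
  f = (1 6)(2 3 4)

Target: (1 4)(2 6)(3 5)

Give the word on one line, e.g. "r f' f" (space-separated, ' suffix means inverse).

f' f' r'

  after f': (1 6)(2 4 3)
  after f': (2 3 4)
  after r': (1 4)(2 6)(3 5)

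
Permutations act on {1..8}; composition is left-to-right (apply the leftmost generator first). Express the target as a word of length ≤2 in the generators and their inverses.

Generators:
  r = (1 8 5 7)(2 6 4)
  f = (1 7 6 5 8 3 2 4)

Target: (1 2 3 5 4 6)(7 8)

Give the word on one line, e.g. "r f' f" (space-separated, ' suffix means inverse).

  after f': (1 4 2 3 8 5 6 7)
  after r: (1 2 3 5 4 6)(7 8)

f' r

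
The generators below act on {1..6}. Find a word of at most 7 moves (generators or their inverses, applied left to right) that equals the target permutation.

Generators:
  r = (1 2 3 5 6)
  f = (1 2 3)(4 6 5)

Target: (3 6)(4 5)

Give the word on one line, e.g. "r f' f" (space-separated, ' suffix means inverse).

f r' f' f' f'

  after f: (1 2 3)(4 6 5)
  after r': (3 6)(4 5)
  after f': (1 3 4 6 2)
  after f': (1 2 3 5 6)
  after f': (3 6)(4 5)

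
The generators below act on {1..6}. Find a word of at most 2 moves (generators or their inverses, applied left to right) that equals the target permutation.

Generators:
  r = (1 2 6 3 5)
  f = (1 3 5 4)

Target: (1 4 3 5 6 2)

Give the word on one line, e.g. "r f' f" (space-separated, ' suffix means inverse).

  after f': (1 4 5 3)
  after r': (1 4 3 5 6 2)

f' r'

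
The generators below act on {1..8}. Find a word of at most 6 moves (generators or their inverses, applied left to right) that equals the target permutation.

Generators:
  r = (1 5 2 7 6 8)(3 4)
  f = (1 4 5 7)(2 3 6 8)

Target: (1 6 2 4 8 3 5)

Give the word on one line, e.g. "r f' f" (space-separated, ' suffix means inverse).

r r f' r'

  after r: (1 5 2 7 6 8)(3 4)
  after r: (1 2 6)(5 7 8)
  after f': (1 8 4)(2 3)(6 7)
  after r': (1 6 2 4 8 3 5)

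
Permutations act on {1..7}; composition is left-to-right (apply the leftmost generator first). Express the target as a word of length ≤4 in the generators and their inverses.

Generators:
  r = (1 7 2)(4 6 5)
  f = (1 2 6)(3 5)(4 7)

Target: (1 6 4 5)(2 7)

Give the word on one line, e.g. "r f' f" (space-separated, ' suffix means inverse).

r' f' f'

  after r': (1 2 7)(4 5 6)
  after f': (2 4 3 5)(6 7)
  after f': (1 6 4 5)(2 7)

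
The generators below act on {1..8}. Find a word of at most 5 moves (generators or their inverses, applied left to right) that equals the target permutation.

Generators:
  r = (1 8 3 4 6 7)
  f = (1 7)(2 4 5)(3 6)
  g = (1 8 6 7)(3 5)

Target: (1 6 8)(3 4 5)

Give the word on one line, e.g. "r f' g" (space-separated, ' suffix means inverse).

r f' r f

  after r: (1 8 3 4 6 7)
  after f': (1 8 6)(2 5 4 3)
  after r: (1 3 2 5 6 8 7)
  after f: (1 6 8)(3 4 5)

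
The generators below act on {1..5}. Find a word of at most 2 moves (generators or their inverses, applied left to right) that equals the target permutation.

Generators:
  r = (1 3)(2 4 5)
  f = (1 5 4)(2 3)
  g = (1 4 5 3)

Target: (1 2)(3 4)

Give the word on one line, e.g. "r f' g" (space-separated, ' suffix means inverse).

  after f: (1 5 4)(2 3)
  after r: (1 2)(3 4)

f r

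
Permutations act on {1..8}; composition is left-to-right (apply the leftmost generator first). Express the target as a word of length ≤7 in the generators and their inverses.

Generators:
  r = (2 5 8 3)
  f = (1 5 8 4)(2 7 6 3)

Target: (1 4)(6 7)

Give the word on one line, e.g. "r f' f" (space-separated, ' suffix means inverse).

  after f': (1 4 8 5)(2 3 6 7)
  after r: (1 4 3 6 7 5)
  after f: (2 7 8 4)
  after r: (2 7 3)(4 5 8)
  after f': (1 4)(6 7)

f' r f r f'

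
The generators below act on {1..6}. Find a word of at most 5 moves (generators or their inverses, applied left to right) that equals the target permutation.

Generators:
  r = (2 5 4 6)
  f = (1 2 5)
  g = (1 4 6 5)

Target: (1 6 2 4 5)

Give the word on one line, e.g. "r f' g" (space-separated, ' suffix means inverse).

f' r g

  after f': (1 5 2)
  after r: (1 4 6 2)
  after g: (1 6 2 4 5)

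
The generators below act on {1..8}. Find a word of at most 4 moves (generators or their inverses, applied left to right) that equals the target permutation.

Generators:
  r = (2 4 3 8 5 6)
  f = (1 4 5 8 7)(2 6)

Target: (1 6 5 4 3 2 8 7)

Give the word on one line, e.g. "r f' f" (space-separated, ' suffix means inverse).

f r' r'

  after f: (1 4 5 8 7)(2 6)
  after r': (1 2 5 3 4 8 7)
  after r': (1 6 5 4 3 2 8 7)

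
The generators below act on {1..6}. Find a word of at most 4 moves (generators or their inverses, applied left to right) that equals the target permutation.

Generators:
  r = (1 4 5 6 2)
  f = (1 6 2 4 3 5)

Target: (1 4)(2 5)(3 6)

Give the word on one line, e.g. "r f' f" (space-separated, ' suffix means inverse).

  after f': (1 5 3 4 2 6)
  after f': (1 3 2)(4 6 5)
  after f': (1 4)(2 5)(3 6)

f' f' f'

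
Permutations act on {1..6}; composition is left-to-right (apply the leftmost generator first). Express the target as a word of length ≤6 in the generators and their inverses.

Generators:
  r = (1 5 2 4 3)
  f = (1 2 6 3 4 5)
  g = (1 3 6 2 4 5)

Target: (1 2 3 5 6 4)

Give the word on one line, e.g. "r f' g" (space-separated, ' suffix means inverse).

  after g': (1 5 4 2 6 3)
  after f': (1 4)(3 5)
  after g: (1 5 6 2 4 3)
  after r: (1 2 3 5 6 4)

g' f' g r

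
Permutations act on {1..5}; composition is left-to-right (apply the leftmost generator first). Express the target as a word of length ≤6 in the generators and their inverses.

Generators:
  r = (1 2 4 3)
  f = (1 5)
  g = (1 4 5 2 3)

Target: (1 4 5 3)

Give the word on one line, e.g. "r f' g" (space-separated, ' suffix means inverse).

r' f r g

  after r': (1 3 4 2)
  after f: (1 3 4 2 5)
  after r: (2 5)
  after g: (1 4 5 3)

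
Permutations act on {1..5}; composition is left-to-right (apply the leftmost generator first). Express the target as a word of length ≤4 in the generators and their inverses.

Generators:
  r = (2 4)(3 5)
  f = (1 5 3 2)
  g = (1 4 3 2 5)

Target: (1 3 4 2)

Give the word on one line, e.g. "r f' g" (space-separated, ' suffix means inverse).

  after f: (1 5 3 2)
  after r': (1 3 4 2)

f r'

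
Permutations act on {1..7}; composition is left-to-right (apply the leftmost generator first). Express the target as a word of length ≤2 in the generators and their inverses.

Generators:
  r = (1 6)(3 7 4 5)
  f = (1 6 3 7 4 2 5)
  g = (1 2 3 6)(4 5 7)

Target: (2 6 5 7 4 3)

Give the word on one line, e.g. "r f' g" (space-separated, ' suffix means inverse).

  after g': (1 6 3 2)(4 7 5)
  after r': (2 6 5 7 4 3)

g' r'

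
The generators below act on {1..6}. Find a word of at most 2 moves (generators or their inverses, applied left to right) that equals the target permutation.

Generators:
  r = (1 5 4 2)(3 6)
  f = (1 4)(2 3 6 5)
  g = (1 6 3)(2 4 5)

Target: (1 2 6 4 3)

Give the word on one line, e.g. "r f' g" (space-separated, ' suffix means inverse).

f g'

  after f: (1 4)(2 3 6 5)
  after g': (1 2 6 4 3)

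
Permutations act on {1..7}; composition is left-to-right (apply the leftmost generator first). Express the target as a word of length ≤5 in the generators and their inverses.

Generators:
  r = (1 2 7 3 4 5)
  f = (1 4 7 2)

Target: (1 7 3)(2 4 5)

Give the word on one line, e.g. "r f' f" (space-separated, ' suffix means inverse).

  after r: (1 2 7 3 4 5)
  after r: (1 7 4)(2 3 5)
  after f: (1 2 3 5)
  after r: (1 7 3)(2 4 5)

r r f r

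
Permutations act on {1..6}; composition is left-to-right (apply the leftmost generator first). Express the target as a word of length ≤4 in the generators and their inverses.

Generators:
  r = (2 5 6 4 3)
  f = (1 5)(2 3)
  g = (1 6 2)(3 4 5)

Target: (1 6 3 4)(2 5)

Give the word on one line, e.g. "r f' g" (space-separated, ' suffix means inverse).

  after g: (1 6 2)(3 4 5)
  after f: (1 6 3 4)(2 5)

g f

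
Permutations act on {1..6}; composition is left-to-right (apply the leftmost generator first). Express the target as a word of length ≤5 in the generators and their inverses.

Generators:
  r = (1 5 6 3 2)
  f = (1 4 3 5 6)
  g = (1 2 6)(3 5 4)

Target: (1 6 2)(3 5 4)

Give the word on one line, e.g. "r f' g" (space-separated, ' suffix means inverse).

  after f': (1 6 5 3 4)
  after f': (1 5 4 6 3)
  after r: (1 6 2)(3 5 4)

f' f' r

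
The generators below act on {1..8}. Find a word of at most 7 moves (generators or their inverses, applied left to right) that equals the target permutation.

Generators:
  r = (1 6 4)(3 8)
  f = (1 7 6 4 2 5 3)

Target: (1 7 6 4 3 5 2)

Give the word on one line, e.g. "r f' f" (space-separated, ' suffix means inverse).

r' r' f' r' r'

  after r': (1 4 6)(3 8)
  after r': (1 6 4)
  after f': (1 7)(2 4 3 5)
  after r': (1 7 4 8 3 5 2 6)
  after r': (1 7 6 4 3 5 2)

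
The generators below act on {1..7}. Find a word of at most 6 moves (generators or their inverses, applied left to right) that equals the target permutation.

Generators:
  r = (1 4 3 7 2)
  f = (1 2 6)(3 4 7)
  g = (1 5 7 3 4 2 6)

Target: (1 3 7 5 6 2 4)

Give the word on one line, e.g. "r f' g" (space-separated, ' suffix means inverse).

  after g: (1 5 7 3 4 2 6)
  after f': (1 5 4)
  after g: (1 7 3 4 5 2 6)
  after f': (1 4 5)
  after g': (1 3 7 5 6 2 4)

g f' g f' g'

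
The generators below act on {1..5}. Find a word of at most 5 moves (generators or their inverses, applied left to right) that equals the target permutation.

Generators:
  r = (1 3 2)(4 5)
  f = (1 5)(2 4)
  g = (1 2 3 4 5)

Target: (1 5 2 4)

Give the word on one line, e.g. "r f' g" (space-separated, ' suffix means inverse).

g' g' r

  after g': (1 5 4 3 2)
  after g': (1 4 2 5 3)
  after r: (1 5 2 4)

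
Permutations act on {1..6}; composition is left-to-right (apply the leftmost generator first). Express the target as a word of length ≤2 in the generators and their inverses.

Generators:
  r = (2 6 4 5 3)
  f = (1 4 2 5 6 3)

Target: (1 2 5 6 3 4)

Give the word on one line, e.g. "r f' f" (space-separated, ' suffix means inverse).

f' r

  after f': (1 3 6 5 2 4)
  after r: (1 2 5 6 3 4)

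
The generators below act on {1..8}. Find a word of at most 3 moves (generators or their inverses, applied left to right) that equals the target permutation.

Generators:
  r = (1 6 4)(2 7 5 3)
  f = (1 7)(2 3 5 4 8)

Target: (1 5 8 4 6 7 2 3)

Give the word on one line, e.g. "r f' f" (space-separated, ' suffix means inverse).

r r f'

  after r: (1 6 4)(2 7 5 3)
  after r: (1 4 6)(2 5)(3 7)
  after f': (1 5 8 4 6 7 2 3)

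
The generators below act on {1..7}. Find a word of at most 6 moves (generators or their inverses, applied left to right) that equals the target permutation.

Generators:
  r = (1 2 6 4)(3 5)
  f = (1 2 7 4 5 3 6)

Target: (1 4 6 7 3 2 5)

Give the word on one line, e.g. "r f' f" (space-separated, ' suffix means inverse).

  after f': (1 6 3 5 4 7 2)
  after f': (1 3 4 2 6 5 7)
  after f': (1 5 2 3 7 6 4)
  after f': (1 4 6 7 3 2 5)

f' f' f' f'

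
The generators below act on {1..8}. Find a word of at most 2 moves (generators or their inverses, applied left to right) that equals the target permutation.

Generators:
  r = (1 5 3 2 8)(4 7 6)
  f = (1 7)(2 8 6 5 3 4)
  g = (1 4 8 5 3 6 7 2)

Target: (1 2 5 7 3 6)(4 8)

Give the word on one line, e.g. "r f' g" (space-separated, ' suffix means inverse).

r' f'

  after r': (1 8 2 3 5)(4 6 7)
  after f': (1 2 5 7 3 6)(4 8)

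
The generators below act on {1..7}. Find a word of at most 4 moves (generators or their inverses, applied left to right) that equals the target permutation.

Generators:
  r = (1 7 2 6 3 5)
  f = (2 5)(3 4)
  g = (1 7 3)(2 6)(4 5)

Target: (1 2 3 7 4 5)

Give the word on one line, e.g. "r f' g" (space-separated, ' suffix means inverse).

g g r' g

  after g: (1 7 3)(2 6)(4 5)
  after g: (1 3 7)
  after r': (1 6 2 7 5 3)
  after g: (1 2 3 7 4 5)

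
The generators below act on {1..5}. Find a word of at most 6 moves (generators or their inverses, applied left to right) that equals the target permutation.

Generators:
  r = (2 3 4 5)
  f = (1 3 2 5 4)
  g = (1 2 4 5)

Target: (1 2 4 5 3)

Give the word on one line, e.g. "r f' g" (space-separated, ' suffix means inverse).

  after r: (2 3 4 5)
  after g': (1 5)(2 3)
  after r': (1 4 3 5)
  after r': (1 3 4 2 5)
  after f: (1 2 4 5 3)

r g' r' r' f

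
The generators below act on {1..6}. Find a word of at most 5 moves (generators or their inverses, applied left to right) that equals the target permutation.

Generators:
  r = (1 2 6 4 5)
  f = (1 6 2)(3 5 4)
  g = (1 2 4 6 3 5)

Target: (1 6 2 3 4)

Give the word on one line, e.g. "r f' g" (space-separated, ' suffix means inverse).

  after g: (1 2 4 6 3 5)
  after r: (1 6 3)(2 5)
  after g': (1 4 2 3 5)
  after r': (1 6 2 3 4)

g r g' r'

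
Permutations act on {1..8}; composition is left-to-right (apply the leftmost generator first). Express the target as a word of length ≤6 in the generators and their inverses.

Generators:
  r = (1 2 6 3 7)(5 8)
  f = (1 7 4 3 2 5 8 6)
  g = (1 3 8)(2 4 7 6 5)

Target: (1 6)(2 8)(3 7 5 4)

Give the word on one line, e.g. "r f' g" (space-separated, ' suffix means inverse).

  after g: (1 3 8)(2 4 7 6 5)
  after g: (1 8 3)(2 7 5 4 6)
  after f': (1 5 7 2)(3 6)(4 8)
  after g': (1 6)(2 8)(3 7 5 4)

g g f' g'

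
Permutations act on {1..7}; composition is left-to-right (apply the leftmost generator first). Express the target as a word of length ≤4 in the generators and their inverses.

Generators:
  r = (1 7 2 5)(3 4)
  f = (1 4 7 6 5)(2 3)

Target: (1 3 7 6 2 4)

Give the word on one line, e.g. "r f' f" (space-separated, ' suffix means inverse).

f r'

  after f: (1 4 7 6 5)(2 3)
  after r': (1 3 7 6 2 4)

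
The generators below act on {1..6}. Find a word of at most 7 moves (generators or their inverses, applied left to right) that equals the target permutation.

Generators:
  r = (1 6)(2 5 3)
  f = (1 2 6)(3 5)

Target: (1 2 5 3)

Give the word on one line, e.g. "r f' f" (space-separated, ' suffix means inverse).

  after f': (1 6 2)(3 5)
  after f': (1 2 6)
  after r: (1 5 3 2)
  after f: (1 3 6)
  after r: (1 2 5 3)

f' f' r f r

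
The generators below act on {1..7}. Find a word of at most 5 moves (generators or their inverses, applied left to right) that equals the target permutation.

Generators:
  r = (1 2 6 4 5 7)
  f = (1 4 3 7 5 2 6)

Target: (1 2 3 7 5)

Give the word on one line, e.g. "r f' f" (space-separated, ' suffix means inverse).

f' r' f r'

  after f': (1 6 2 5 7 3 4)
  after r': (1 2 4 7 3 6)
  after f: (1 6 4 5 2 3)
  after r': (1 2 3 7 5)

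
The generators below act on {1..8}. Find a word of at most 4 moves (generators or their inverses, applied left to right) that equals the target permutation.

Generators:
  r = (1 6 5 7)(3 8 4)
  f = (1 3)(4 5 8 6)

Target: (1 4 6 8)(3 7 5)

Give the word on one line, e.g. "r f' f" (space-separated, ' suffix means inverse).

  after f: (1 3)(4 5 8 6)
  after r': (1 4 6 8)(3 7 5)

f r'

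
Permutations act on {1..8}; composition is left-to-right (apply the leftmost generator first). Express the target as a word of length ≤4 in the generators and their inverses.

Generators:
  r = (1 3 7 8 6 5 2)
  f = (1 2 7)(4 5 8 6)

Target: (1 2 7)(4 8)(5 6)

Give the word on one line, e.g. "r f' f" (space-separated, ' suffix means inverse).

f' f'

  after f': (1 7 2)(4 6 8 5)
  after f': (1 2 7)(4 8)(5 6)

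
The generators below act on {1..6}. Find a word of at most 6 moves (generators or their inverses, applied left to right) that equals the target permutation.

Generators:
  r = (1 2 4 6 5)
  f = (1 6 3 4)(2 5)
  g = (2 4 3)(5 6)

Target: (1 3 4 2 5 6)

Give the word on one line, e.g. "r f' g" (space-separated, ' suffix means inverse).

  after g: (2 4 3)(5 6)
  after f: (1 6 2)(3 5)
  after f: (1 3 2 6 5 4)
  after r: (1 3 4 2 5 6)

g f f r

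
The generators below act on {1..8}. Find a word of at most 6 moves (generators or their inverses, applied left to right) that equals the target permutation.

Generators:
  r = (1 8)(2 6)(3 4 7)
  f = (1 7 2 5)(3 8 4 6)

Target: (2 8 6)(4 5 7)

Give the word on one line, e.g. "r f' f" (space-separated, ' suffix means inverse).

  after f: (1 7 2 5)(3 8 4 6)
  after r: (1 3)(2 5 8 7 6 4)
  after f: (1 8 2)(3 7)(4 5)
  after r: (2 8 6)(4 5 7)

f r f r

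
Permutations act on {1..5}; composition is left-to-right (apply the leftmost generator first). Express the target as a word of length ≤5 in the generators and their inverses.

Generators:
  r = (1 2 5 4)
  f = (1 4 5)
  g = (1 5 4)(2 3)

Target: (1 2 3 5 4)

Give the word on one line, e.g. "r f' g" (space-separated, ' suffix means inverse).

  after g': (1 4 5)(2 3)
  after f': (2 3)
  after r: (1 2 3 5 4)

g' f' r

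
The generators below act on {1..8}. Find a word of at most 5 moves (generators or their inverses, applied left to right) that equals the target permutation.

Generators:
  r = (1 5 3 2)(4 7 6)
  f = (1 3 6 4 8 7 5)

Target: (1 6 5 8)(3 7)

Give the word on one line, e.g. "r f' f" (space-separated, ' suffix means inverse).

f' r f r f'

  after f': (1 5 7 8 4 6 3)
  after r: (1 3 5 6 2)(7 8)
  after f: (1 6 2 3)(4 8 5)
  after r: (1 4 8 3 5 7 6)
  after f': (1 6 5 8)(3 7)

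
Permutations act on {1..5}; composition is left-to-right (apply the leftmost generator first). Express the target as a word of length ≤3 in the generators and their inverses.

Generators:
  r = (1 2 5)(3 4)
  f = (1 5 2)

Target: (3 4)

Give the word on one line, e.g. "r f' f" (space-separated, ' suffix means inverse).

f r' f

  after f: (1 5 2)
  after r': (1 2 5)(3 4)
  after f: (3 4)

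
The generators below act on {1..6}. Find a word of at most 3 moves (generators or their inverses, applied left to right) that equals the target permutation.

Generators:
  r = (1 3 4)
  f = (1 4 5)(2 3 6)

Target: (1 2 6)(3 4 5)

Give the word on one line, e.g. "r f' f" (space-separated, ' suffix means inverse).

r f' r'

  after r: (1 3 4)
  after f': (1 2 6 3)(4 5)
  after r': (1 2 6)(3 4 5)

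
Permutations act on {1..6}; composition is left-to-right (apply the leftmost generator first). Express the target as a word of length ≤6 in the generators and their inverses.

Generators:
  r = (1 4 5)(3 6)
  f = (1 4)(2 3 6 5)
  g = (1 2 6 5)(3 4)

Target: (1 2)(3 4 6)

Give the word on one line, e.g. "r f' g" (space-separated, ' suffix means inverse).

f' f' g r

  after f': (1 4)(2 5 6 3)
  after f': (2 6)(3 5)
  after g: (1 2 5 4 3)
  after r: (1 2)(3 4 6)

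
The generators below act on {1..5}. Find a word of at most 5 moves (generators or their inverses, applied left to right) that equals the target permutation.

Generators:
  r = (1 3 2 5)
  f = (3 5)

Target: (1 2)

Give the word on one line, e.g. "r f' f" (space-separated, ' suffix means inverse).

  after r': (1 5 2 3)
  after f': (1 3)(2 5)
  after r: (1 2)

r' f' r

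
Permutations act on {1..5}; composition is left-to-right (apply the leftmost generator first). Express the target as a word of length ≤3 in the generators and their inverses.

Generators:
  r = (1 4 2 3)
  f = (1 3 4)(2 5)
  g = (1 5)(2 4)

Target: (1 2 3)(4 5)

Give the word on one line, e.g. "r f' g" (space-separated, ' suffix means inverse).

g' f'

  after g': (1 5)(2 4)
  after f': (1 2 3)(4 5)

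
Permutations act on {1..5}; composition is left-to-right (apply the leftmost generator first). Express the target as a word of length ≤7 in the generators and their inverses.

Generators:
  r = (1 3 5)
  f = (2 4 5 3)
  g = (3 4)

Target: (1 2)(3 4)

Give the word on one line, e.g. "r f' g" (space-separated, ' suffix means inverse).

r' r' g f' r'

  after r': (1 5 3)
  after r': (1 3 5)
  after g: (1 4 3 5)
  after f': (1 2 3 4 5)
  after r': (1 2)(3 4)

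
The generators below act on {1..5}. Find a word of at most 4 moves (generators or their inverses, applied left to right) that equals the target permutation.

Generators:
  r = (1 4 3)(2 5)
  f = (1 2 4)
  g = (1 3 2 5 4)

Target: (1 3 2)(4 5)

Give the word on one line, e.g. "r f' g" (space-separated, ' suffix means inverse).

  after f': (1 4 2)
  after r: (1 3)(2 4 5)
  after f: (1 3 2)(4 5)

f' r f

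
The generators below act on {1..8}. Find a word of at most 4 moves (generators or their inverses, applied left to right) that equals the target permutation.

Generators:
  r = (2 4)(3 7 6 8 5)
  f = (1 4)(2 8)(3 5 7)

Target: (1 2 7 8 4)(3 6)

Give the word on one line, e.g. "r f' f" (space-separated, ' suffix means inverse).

  after f: (1 4)(2 8)(3 5 7)
  after r: (1 2 5 6 8 4)
  after r: (1 4)(2 3 7 6 5 8)
  after r: (1 2 7 8 4)(3 6)

f r r r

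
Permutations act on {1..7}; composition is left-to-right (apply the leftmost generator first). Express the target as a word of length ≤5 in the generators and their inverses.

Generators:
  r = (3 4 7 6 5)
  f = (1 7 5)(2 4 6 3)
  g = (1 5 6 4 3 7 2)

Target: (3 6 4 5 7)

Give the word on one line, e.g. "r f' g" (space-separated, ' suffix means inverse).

r r r

  after r: (3 4 7 6 5)
  after r: (3 7 5 4 6)
  after r: (3 6 4 5 7)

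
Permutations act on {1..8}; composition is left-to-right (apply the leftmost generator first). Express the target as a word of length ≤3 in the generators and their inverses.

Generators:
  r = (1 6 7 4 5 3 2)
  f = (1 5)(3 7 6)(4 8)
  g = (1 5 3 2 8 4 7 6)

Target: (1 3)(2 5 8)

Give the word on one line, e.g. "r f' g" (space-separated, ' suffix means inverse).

  after r': (1 2 3 5 4 7 6)
  after g': (1 3)(2 5 8)

r' g'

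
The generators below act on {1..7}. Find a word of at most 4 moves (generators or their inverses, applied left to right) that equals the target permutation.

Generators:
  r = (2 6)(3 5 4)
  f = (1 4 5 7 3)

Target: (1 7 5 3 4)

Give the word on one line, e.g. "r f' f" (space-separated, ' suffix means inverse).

r' f' f' r'

  after r': (2 6)(3 4 5)
  after f': (1 3)(2 6)(5 7)
  after f': (1 7 4)(2 6)
  after r': (1 7 5 3 4)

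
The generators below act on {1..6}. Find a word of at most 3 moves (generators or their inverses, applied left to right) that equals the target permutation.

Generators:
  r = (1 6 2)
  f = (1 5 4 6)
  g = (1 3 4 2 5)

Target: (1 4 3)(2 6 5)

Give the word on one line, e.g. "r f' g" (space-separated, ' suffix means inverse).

r' g'

  after r': (1 2 6)
  after g': (1 4 3)(2 6 5)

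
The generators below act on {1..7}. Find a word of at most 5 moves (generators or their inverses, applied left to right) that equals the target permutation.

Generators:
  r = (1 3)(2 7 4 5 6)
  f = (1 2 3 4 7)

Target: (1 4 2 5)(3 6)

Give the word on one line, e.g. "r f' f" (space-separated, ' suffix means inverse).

r' f r' f'

  after r': (1 3)(2 6 5 4 7)
  after f: (1 4)(2 6 5 7 3)
  after r': (1 7)(2 5)(3 6 4)
  after f': (1 4 2 5)(3 6)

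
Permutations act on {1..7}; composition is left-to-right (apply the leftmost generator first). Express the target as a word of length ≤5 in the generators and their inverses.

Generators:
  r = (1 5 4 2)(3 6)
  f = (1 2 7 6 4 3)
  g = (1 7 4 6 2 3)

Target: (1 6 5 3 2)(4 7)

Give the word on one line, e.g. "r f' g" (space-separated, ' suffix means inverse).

  after f': (1 3 4 6 7 2)
  after g: (2 7 3 6 4)
  after r': (1 2 7 6 5)
  after g': (1 6 5 3 2)(4 7)

f' g r' g'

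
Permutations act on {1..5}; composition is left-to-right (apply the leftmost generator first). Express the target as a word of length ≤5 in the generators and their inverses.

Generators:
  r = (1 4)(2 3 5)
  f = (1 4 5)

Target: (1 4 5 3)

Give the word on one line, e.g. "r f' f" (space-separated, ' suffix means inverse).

  after f: (1 4 5)
  after r: (2 3 5 4)
  after f: (1 4 2 3)
  after r: (2 5)(3 4)
  after r: (1 4 5 3)

f r f r r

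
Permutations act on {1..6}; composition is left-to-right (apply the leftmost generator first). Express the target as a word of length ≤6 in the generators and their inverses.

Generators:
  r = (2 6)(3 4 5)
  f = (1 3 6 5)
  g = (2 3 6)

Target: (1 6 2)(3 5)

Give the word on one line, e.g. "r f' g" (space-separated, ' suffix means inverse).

r r r f' f'

  after r: (2 6)(3 4 5)
  after r: (3 5 4)
  after r: (2 6)
  after f': (1 5 6 2 3)
  after f': (1 6 2)(3 5)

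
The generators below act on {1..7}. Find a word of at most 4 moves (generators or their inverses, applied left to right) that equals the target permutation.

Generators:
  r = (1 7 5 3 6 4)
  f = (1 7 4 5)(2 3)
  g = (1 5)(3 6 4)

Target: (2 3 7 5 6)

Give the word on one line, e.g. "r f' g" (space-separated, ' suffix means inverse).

r g f'

  after r: (1 7 5 3 6 4)
  after g: (1 7)(3 4 5 6)
  after f': (2 3 7 5 6)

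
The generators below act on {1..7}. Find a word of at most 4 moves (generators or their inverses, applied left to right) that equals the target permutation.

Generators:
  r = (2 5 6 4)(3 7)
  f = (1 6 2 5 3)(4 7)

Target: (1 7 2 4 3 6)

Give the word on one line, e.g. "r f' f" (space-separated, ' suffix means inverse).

f' r

  after f': (1 3 5 2 6)(4 7)
  after r: (1 7 2 4 3 6)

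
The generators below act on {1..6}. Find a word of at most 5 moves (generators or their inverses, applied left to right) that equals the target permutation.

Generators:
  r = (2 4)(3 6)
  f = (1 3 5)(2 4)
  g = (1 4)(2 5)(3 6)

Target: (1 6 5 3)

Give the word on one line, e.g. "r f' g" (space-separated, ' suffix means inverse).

f' f' r' f

  after f': (1 5 3)(2 4)
  after f': (1 3 5)
  after r': (1 6 3 5)(2 4)
  after f: (1 6 5 3)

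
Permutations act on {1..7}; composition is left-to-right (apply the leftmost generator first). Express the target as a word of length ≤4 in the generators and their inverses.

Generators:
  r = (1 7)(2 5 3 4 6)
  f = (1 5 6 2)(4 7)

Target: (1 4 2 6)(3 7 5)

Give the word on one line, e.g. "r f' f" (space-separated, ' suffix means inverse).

r f

  after r: (1 7)(2 5 3 4 6)
  after f: (1 4 2 6)(3 7 5)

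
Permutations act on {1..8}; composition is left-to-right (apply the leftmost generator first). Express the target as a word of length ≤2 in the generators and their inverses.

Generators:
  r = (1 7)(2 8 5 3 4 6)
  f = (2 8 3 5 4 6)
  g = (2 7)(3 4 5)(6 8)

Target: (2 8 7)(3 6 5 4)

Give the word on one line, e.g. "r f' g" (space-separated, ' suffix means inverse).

  after f': (2 6 4 5 3 8)
  after g: (2 8 7)(3 6 5 4)

f' g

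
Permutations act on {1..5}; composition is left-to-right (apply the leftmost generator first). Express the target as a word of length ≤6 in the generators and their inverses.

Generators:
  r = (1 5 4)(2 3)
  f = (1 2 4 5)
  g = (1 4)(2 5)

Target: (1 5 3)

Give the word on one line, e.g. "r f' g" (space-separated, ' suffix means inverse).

f f r f'

  after f: (1 2 4 5)
  after f: (1 4)(2 5)
  after r: (2 4 5 3)
  after f': (1 5 3)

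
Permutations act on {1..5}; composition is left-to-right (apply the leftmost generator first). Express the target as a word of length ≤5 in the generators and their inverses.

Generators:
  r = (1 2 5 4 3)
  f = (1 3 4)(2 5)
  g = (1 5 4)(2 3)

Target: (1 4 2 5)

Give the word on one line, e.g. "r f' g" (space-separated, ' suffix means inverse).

r f' r

  after r: (1 2 5 4 3)
  after f': (1 5 3 4)
  after r: (1 4 2 5)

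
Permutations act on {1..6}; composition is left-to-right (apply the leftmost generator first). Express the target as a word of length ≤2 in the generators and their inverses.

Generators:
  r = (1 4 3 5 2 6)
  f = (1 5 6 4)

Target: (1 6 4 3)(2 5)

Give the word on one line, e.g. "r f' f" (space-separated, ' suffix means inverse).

  after r: (1 4 3 5 2 6)
  after f': (1 6 4 3)(2 5)

r f'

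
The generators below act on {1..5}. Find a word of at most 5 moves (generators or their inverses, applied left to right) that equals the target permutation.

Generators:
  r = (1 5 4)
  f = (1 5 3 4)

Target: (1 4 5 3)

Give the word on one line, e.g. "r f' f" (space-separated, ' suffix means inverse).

r' r' f' r'

  after r': (1 4 5)
  after r': (1 5 4)
  after f': (3 5)
  after r': (1 4 5 3)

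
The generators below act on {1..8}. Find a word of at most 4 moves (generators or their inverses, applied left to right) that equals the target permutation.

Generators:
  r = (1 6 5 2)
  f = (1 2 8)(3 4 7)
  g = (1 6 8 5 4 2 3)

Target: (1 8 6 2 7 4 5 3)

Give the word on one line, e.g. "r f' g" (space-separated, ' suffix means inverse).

r g' f'

  after r: (1 6 5 2)
  after g': (2 3)(4 5)(6 8)
  after f': (1 8 6 2 7 4 5 3)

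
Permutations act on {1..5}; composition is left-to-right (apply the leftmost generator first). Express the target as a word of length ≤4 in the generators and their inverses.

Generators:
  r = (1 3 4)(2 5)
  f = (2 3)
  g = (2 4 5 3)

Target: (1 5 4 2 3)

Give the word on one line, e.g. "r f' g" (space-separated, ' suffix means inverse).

r' g

  after r': (1 4 3)(2 5)
  after g: (1 5 4 2 3)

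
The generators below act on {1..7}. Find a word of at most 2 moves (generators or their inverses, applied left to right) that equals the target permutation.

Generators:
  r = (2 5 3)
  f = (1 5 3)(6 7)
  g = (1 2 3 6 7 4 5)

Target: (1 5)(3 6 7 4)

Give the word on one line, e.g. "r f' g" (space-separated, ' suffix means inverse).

  after g: (1 2 3 6 7 4 5)
  after r: (1 5)(3 6 7 4)

g r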